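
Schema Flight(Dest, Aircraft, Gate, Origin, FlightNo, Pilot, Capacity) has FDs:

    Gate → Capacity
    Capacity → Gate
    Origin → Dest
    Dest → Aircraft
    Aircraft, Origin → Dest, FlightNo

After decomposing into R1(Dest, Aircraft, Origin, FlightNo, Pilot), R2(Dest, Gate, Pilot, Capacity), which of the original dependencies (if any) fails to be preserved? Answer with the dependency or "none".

Gate → Capacity lies within R2.
Capacity → Gate lies within R2.
Origin → Dest lies within R1.
Dest → Aircraft lies within R1.
Aircraft, Origin → Dest, FlightNo lies within R1.
Every dependency is enforceable on the fragments, so the decomposition is dependency-preserving.

none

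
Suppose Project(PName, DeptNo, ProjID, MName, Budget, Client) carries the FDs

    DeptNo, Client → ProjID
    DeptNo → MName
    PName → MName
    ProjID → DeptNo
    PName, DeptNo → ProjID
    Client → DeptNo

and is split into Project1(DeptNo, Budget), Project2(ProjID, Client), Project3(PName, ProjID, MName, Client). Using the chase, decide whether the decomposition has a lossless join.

Chase test. Columns are PName, DeptNo, ProjID, MName, Budget, Client; row i has aⱼ where attribute j ∈ Projecti, else bᵢⱼ.
Initial tableau (one row per fragment):
  row 1: b11 a2 b13 b14 a5 b16
  row 2: b21 b22 a3 b24 b25 a6
  row 3: a1 b32 a3 a4 b35 a6
Rows 2 and 3 agree on ProjID; apply ProjID→DeptNo and equate their DeptNo entries.
Rows 2 and 3 agree on DeptNo; apply DeptNo→MName and equate their MName entries.
No row becomes fully distinguished — the join is lossy.

No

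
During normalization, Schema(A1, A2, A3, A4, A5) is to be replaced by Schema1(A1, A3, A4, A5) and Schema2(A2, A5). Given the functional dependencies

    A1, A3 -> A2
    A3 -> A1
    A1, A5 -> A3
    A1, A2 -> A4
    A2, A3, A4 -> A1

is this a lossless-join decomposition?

No

Common attributes: Schema1 ∩ Schema2 = {A5}.
No dependency enlarges {A5}, so (A5)⁺ = {A5}.
The closure contains neither all of Schema1 = {A1, A3, A4, A5} nor all of Schema2 = {A2, A5}, so the common attributes are not a superkey of either fragment. The join is lossy.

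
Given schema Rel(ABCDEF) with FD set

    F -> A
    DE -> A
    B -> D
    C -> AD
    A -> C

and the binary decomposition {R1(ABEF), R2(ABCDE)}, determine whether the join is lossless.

Common attributes: R1 ∩ R2 = {ABE}.
Closure of {ABE}: B → D applies, adding D; A → C applies, adding C. So (ABE)⁺ = {ABCDE}.
This closure contains every attribute of R2, so R1 ∩ R2 → R2. The join is lossless.

Yes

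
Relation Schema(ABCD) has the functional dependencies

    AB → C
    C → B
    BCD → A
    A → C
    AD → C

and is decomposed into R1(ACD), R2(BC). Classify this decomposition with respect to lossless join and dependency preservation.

Lossless test: (C)⁺ = {BC}, which contains all of one fragment — lossless.
Dependency preservation: AB → C; BCD → A are not contained in any single fragment, but the restricted closure of each left-hand side across the fragments still reaches the right-hand side; the remaining FDs each lie inside some fragment. All dependencies are preserved.

lossless and dependency-preserving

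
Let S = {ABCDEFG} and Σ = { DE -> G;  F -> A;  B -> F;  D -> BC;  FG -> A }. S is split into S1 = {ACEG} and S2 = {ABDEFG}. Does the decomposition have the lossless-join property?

Common attributes: S1 ∩ S2 = {AEG}.
No dependency enlarges {AEG}, so (AEG)⁺ = {AEG}.
The closure contains neither all of S1 = {ACEG} nor all of S2 = {ABDEFG}, so the common attributes are not a superkey of either fragment. The join is lossy.

No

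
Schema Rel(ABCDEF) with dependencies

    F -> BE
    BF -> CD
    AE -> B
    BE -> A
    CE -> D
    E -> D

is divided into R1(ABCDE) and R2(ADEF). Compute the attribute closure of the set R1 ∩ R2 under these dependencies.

R1 ∩ R2 = {ADE}.
AE → B applies, adding B
Closure: {ABDE}.

ABDE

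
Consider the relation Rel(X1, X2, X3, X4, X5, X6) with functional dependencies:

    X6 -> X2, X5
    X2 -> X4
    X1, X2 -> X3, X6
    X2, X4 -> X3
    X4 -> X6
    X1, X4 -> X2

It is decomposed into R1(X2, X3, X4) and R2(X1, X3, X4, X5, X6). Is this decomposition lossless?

Yes

Common attributes: R1 ∩ R2 = {X3, X4}.
Closure of {X3, X4}: X4 → X6 applies, adding X6; X6 → X2, X5 applies, adding X2, X5. So (X3, X4)⁺ = {X2, X3, X4, X5, X6}.
This closure contains every attribute of R1, so R1 ∩ R2 → R1. The join is lossless.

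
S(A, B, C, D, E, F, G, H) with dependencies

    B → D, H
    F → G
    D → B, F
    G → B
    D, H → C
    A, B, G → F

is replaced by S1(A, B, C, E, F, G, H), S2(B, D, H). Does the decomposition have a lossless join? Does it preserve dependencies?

Lossless test: (B, H)⁺ = {B, C, D, F, G, H}, which contains all of one fragment — lossless.
Dependency preservation: D → B, F; D, H → C are not contained in any single fragment, but the restricted closure of each left-hand side across the fragments still reaches the right-hand side; the remaining FDs each lie inside some fragment. All dependencies are preserved.

lossless and dependency-preserving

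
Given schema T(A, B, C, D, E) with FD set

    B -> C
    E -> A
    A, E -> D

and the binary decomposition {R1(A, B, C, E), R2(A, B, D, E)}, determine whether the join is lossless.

Yes

Common attributes: R1 ∩ R2 = {A, B, E}.
Closure of {A, B, E}: B → C applies, adding C; A, E → D applies, adding D. So (A, B, E)⁺ = {A, B, C, D, E}.
This closure contains every attribute of R1, so R1 ∩ R2 → R1. The join is lossless.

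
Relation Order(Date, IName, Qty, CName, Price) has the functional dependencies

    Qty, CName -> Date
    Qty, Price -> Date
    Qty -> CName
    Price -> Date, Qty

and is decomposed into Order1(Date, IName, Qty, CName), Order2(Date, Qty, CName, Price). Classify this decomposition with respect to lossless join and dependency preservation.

lossy but dependency-preserving

Lossless test: (Date, Qty, CName)⁺ = {Date, Qty, CName}, which is a superkey of neither fragment — lossy.
Dependency preservation: every FD's attributes lie within a single fragment, so each can be enforced locally — preserved.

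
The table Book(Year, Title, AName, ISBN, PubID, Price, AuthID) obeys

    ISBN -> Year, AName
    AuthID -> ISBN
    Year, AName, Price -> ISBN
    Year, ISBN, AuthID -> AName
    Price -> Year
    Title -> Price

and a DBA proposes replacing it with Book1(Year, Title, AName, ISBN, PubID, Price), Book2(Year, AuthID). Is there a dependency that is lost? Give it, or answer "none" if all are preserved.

Check AuthID → ISBN: no single fragment contains all of {ISBN, AuthID}, and the restricted closure of {AuthID} across the fragments never reaches {ISBN}.
ISBN → Year, AName is preserved.
Year, AName, Price → ISBN is preserved.
Year, ISBN, AuthID → AName is preserved.
Price → Year is preserved.
Title → Price is preserved.

AuthID -> ISBN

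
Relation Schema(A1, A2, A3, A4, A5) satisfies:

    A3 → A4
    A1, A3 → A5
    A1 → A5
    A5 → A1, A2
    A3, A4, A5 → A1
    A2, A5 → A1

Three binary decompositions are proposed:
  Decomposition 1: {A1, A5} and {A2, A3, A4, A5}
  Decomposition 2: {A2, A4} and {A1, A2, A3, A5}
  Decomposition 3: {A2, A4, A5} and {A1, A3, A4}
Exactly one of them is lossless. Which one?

Decomposition 1: common = {A5}, closure = {A1, A2, A5} → lossless.
Decomposition 2: common = {A2}, closure = {A2} → lossy.
Decomposition 3: common = {A4}, closure = {A4} → lossy.

Decomposition 1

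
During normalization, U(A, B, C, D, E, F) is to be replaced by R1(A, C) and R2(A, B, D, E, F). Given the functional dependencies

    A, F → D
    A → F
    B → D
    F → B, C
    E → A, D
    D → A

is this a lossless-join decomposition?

Common attributes: R1 ∩ R2 = {A}.
Closure of {A}: A → F applies, adding F; F → B, C applies, adding B, C; A, F → D applies, adding D. So (A)⁺ = {A, B, C, D, F}.
This closure contains every attribute of R1, so R1 ∩ R2 → R1. The join is lossless.

Yes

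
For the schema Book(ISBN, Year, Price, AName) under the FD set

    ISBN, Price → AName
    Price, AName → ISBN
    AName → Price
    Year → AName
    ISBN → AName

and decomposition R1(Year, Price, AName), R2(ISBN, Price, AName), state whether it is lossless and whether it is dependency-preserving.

lossless and dependency-preserving

Lossless test: (Price, AName)⁺ = {ISBN, Price, AName}, which contains all of one fragment — lossless.
Dependency preservation: every FD's attributes lie within a single fragment, so each can be enforced locally — preserved.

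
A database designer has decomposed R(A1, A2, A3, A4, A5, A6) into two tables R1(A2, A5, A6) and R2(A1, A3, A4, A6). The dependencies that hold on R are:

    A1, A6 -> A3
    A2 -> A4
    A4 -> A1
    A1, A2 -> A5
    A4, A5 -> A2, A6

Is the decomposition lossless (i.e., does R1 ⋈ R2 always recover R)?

No

Common attributes: R1 ∩ R2 = {A6}.
No dependency enlarges {A6}, so (A6)⁺ = {A6}.
The closure contains neither all of R1 = {A2, A5, A6} nor all of R2 = {A1, A3, A4, A6}, so the common attributes are not a superkey of either fragment. The join is lossy.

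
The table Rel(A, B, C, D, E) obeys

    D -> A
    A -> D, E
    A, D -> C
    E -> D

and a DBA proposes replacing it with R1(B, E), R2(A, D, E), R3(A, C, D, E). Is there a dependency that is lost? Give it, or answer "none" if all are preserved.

none

D → A lies within R2.
A → D, E lies within R2.
A, D → C lies within R3.
E → D lies within R2.
Every dependency is enforceable on the fragments, so the decomposition is dependency-preserving.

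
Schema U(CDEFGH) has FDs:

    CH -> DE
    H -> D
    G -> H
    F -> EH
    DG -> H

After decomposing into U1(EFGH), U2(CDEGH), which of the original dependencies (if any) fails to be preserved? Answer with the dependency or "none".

CH → DE lies within U2.
H → D lies within U2.
G → H lies within U1.
F → EH lies within U1.
DG → H lies within U2.
Every dependency is enforceable on the fragments, so the decomposition is dependency-preserving.

none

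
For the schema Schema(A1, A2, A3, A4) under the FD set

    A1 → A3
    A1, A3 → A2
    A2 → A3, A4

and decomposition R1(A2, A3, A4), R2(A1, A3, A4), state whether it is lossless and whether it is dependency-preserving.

lossy and not dependency-preserving

Lossless test: (A3, A4)⁺ = {A3, A4}, which is a superkey of neither fragment — lossy.
Dependency preservation: the restricted closure of {A1, A3} across the fragments never reaches {A2}, so A1, A3 → A2 cannot be enforced without a join — not preserved.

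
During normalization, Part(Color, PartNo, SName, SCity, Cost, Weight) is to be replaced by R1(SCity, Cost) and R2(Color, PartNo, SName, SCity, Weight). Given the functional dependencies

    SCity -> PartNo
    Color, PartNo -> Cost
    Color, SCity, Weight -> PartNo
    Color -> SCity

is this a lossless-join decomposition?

Common attributes: R1 ∩ R2 = {SCity}.
Closure of {SCity}: SCity → PartNo applies, adding PartNo. So (SCity)⁺ = {PartNo, SCity}.
The closure contains neither all of R1 = {SCity, Cost} nor all of R2 = {Color, PartNo, SName, SCity, Weight}, so the common attributes are not a superkey of either fragment. The join is lossy.

No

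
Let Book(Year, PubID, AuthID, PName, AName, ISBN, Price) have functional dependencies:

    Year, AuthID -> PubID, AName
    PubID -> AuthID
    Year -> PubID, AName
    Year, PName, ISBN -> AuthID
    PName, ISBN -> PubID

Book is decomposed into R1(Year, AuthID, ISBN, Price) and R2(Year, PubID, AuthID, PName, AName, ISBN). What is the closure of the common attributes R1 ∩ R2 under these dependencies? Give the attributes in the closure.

R1 ∩ R2 = {Year, AuthID, ISBN}.
Year, AuthID → PubID, AName applies, adding PubID, AName
Closure: {Year, PubID, AuthID, AName, ISBN}.

Year, PubID, AuthID, AName, ISBN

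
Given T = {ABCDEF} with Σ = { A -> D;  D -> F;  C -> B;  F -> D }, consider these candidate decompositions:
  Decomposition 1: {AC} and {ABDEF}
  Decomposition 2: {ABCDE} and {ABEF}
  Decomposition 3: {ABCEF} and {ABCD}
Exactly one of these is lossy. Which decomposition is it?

Decomposition 1

Decomposition 1: common = {A}, closure = {ADF} → lossy.
Decomposition 2: common = {ABE}, closure = {ABDEF} → lossless.
Decomposition 3: common = {ABC}, closure = {ABCDF} → lossless.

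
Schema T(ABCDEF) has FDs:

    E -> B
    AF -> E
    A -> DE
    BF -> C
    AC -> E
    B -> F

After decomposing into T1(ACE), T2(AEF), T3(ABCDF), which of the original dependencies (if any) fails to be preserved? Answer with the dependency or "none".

Check E → B: no single fragment contains all of {BE}, and the restricted closure of {E} across the fragments never reaches {B}.
AF → E is preserved.
A → DE is preserved.
BF → C is preserved.
AC → E is preserved.
B → F is preserved.

E -> B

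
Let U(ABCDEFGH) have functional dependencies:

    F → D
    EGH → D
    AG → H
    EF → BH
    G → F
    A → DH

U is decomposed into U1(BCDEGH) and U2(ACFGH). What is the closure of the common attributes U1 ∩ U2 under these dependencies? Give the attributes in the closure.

U1 ∩ U2 = {CGH}.
G → F applies, adding F
F → D applies, adding D
Closure: {CDFGH}.

CDFGH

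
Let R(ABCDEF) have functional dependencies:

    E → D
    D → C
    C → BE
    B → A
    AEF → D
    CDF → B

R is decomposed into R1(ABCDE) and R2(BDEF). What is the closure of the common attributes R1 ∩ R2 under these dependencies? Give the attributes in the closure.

R1 ∩ R2 = {BDE}.
D → C applies, adding C
B → A applies, adding A
Closure: {ABCDE}.

ABCDE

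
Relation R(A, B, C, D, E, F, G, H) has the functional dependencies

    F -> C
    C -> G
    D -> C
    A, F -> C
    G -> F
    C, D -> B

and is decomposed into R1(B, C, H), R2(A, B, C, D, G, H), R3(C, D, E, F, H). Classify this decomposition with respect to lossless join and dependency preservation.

Lossless test (chase): Rows 1 and 2 agree on C; apply C→G and equate their G entries. Rows 1 and 3 agree on C; apply C→G and equate their G entries. Rows 1 and 2 agree on G; apply G→F and equate their F entries. Rows 1 and 3 agree on G; apply G→F and equate their F entries. Rows 2 and 3 agree on C, D; apply C, D→B and equate their B entries. No row becomes fully distinguished — the join is lossy.
Dependency preservation: A, F → C; G → F are not contained in any single fragment, but the restricted closure of each left-hand side across the fragments still reaches the right-hand side; the remaining FDs each lie inside some fragment. All dependencies are preserved.

lossy but dependency-preserving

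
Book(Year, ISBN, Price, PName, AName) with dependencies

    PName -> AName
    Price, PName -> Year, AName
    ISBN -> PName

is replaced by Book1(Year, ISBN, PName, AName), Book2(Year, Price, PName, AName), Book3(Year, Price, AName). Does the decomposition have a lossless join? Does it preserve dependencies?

lossy but dependency-preserving

Lossless test (chase): applying each FD to every pair of rows produces no changes in the tableau, so no row becomes fully distinguished — the join is lossy.
Dependency preservation: every FD's attributes lie within a single fragment, so each can be enforced locally — preserved.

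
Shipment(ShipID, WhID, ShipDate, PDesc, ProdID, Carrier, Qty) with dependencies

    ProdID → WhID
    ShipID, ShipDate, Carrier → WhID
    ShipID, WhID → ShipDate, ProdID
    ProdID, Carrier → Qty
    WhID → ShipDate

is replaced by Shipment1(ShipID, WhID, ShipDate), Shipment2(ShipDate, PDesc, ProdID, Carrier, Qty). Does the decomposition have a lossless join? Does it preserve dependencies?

Lossless test: (ShipDate)⁺ = {ShipDate}, which is a superkey of neither fragment — lossy.
Dependency preservation: the restricted closure of {ProdID} across the fragments never reaches {WhID}, so ProdID → WhID cannot be enforced without a join — not preserved.

lossy and not dependency-preserving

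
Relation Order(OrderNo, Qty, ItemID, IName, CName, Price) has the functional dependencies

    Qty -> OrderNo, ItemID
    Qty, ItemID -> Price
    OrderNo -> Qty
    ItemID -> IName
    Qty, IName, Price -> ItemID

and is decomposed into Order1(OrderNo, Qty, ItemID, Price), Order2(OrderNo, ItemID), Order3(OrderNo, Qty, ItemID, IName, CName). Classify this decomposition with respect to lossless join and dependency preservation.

Lossless test (chase): Rows 1 and 3 agree on Qty, ItemID; apply Qty, ItemID→Price and equate their Price entries. Rows 1 and 2 agree on OrderNo; apply OrderNo→Qty and equate their Qty entries. Rows 1 and 2 agree on ItemID; apply ItemID→IName and equate their IName entries. Rows 1 and 3 agree on ItemID; apply ItemID→IName and equate their IName entries. Rows 1 and 2 agree on Qty, ItemID; apply Qty, ItemID→Price and equate their Price entries. Row 3 is now all distinguished symbols — the join is lossless.
Dependency preservation: Qty, IName, Price → ItemID is not contained in any single fragment, but the restricted closure of its left-hand side across the fragments still reaches the right-hand side; the remaining FDs each lie inside some fragment. All dependencies are preserved.

lossless and dependency-preserving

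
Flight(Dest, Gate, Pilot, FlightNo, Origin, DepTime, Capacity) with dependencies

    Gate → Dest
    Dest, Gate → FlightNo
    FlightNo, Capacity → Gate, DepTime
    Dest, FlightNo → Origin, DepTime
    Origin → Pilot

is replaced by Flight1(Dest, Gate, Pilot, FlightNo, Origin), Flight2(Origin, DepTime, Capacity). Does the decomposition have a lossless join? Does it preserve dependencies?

lossy and not dependency-preserving

Lossless test: (Origin)⁺ = {Pilot, Origin}, which is a superkey of neither fragment — lossy.
Dependency preservation: the restricted closure of {FlightNo, Capacity} across the fragments never reaches {Gate, DepTime}, so FlightNo, Capacity → Gate, DepTime cannot be enforced without a join — not preserved.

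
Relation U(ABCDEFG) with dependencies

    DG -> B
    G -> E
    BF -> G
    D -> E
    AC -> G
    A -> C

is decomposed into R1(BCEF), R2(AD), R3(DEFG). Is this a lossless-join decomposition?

No

Chase test. Columns are ABCDEFG; row i has aⱼ where attribute j ∈ Ri, else bᵢⱼ.
Initial tableau (one row per fragment):
  row 1: b11 a2 a3 b14 a5 a6 b17
  row 2: a1 b22 b23 a4 b25 b26 b27
  row 3: b31 b32 b33 a4 a5 a6 a7
Rows 2 and 3 agree on D; apply D→E and equate their E entries.
No row becomes fully distinguished — the join is lossy.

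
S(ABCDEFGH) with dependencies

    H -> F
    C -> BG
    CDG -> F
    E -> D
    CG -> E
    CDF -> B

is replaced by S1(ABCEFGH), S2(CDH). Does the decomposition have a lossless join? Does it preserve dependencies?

Lossless test: (CH)⁺ = {BCDEFGH}, which contains all of one fragment — lossless.
Dependency preservation: the restricted closure of {E} across the fragments never reaches {D}, so E → D cannot be enforced without a join — not preserved.

lossless but not dependency-preserving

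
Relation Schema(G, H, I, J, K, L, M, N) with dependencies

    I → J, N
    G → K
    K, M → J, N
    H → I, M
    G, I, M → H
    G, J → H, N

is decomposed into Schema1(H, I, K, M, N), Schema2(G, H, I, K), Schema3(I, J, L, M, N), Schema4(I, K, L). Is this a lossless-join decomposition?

Chase test. Columns are G, H, I, J, K, L, M, N; row i has aⱼ where attribute j ∈ Schemai, else bᵢⱼ.
Initial tableau (one row per fragment):
  row 1: b11 a2 a3 b14 a5 b16 a7 a8
  row 2: a1 a2 a3 b24 a5 b26 b27 b28
  row 3: b31 b32 a3 a4 b35 a6 a7 a8
  row 4: b41 b42 a3 b44 a5 a6 b47 b48
Rows 1 and 2 agree on I; apply I→J, N and equate their J, N entries.
Rows 1 and 3 agree on I; apply I→J, N and equate their J, N entries.
Rows 1 and 4 agree on I; apply I→J, N and equate their J, N entries.
Rows 1 and 2 agree on H; apply H→I, M and equate their I, M entries.
No row becomes fully distinguished — the join is lossy.

No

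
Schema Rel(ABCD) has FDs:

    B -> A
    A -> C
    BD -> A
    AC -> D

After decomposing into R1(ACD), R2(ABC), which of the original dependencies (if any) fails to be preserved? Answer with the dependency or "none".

B → A lies within R2.
A → C lies within R1.
BD → A: restricted closure across fragments reaches A.
AC → D lies within R1.
Every dependency is enforceable on the fragments, so the decomposition is dependency-preserving.

none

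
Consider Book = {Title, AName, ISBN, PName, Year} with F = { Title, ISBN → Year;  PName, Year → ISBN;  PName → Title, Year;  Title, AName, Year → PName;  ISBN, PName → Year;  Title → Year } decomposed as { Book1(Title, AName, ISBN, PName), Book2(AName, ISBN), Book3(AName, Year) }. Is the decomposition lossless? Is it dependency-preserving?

Lossless test (chase): applying each FD to every pair of rows produces no changes in the tableau, so no row becomes fully distinguished — the join is lossy.
Dependency preservation: the restricted closure of {Title, ISBN} across the fragments never reaches {Year}, so Title, ISBN → Year cannot be enforced without a join — not preserved.

lossy and not dependency-preserving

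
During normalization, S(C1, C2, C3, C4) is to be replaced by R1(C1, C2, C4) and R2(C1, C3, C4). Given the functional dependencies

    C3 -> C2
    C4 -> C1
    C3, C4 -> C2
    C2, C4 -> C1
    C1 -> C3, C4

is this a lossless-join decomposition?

Yes

Common attributes: R1 ∩ R2 = {C1, C4}.
Closure of {C1, C4}: C1 → C3, C4 applies, adding C3; C3 → C2 applies, adding C2. So (C1, C4)⁺ = {C1, C2, C3, C4}.
This closure contains every attribute of R1, so R1 ∩ R2 → R1. The join is lossless.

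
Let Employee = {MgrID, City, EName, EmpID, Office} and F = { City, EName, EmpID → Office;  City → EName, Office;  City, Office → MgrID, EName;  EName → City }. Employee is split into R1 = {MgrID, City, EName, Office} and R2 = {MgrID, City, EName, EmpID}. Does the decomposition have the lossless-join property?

Yes

Common attributes: R1 ∩ R2 = {MgrID, City, EName}.
Closure of {MgrID, City, EName}: City → EName, Office applies, adding Office. So (MgrID, City, EName)⁺ = {MgrID, City, EName, Office}.
This closure contains every attribute of R1, so R1 ∩ R2 → R1. The join is lossless.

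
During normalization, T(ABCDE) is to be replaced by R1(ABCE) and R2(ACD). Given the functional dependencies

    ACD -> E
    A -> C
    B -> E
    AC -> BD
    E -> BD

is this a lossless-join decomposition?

Yes

Common attributes: R1 ∩ R2 = {AC}.
Closure of {AC}: AC → BD applies, adding BD; ACD → E applies, adding E. So (AC)⁺ = {ABCDE}.
This closure contains every attribute of R1, so R1 ∩ R2 → R1. The join is lossless.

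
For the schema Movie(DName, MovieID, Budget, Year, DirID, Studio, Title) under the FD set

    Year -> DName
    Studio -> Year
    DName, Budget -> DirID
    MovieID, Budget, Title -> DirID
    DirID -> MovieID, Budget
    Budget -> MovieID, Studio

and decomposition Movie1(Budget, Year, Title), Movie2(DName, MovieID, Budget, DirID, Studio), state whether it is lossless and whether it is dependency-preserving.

Lossless test: (Budget)⁺ = {DName, MovieID, Budget, Year, DirID, Studio}, which contains all of one fragment — lossless.
Dependency preservation: the restricted closure of {Year} across the fragments never reaches {DName}, so Year → DName cannot be enforced without a join — not preserved.

lossless but not dependency-preserving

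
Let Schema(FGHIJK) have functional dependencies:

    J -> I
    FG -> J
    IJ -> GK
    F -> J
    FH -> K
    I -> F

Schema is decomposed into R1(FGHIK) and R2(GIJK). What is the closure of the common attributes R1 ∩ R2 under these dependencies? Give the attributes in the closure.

FGIJK

R1 ∩ R2 = {GIK}.
I → F applies, adding F
FG → J applies, adding J
Closure: {FGIJK}.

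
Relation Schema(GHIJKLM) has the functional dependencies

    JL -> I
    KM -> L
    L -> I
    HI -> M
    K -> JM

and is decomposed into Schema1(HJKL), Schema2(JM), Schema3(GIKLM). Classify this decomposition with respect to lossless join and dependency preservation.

lossy and not dependency-preserving

Lossless test (chase): Rows 1 and 3 agree on L; apply L→I and equate their I entries. Rows 1 and 3 agree on K; apply K→JM and equate their JM entries. No row becomes fully distinguished — the join is lossy.
Dependency preservation: the restricted closure of {HI} across the fragments never reaches {M}, so HI → M cannot be enforced without a join — not preserved.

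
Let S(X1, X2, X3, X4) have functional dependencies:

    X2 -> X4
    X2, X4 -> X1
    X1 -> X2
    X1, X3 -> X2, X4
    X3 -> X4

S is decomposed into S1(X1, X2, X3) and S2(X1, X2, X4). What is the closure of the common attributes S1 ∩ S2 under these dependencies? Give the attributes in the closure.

X1, X2, X4

S1 ∩ S2 = {X1, X2}.
X2 → X4 applies, adding X4
Closure: {X1, X2, X4}.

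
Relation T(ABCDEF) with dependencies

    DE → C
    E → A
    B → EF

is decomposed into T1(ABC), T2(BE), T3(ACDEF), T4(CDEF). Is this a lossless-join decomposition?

No

Chase test. Columns are ABCDEF; row i has aⱼ where attribute j ∈ Ti, else bᵢⱼ.
Initial tableau (one row per fragment):
  row 1: a1 a2 a3 b14 b15 b16
  row 2: b21 a2 b23 b24 a5 b26
  row 3: a1 b32 a3 a4 a5 a6
  row 4: b41 b42 a3 a4 a5 a6
Rows 2 and 3 agree on E; apply E→A and equate their A entries.
Rows 2 and 4 agree on E; apply E→A and equate their A entries.
Rows 1 and 2 agree on B; apply B→EF and equate their EF entries.
No row becomes fully distinguished — the join is lossy.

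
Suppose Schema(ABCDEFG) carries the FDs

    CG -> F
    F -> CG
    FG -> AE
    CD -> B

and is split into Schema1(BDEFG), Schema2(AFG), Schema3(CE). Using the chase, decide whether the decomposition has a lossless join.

No

Chase test. Columns are ABCDEFG; row i has aⱼ where attribute j ∈ Schemai, else bᵢⱼ.
Initial tableau (one row per fragment):
  row 1: b11 a2 b13 a4 a5 a6 a7
  row 2: a1 b22 b23 b24 b25 a6 a7
  row 3: b31 b32 a3 b34 a5 b36 b37
Rows 1 and 2 agree on F; apply F→CG and equate their CG entries.
Rows 1 and 2 agree on FG; apply FG→AE and equate their AE entries.
No row becomes fully distinguished — the join is lossy.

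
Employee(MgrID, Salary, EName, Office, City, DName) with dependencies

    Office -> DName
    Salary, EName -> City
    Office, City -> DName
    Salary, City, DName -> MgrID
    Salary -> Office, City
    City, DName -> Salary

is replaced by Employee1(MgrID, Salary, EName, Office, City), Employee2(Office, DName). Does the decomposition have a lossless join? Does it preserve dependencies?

Lossless test: (Office)⁺ = {Office, DName}, which contains all of one fragment — lossless.
Dependency preservation: the restricted closure of {City, DName} across the fragments never reaches {Salary}, so City, DName → Salary cannot be enforced without a join — not preserved.

lossless but not dependency-preserving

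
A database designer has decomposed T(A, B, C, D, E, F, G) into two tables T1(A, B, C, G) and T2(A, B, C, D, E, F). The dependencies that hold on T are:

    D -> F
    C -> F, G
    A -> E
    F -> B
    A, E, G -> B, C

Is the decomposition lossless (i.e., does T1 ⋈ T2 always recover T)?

Common attributes: T1 ∩ T2 = {A, B, C}.
Closure of {A, B, C}: C → F, G applies, adding F, G; A → E applies, adding E. So (A, B, C)⁺ = {A, B, C, E, F, G}.
This closure contains every attribute of T1, so T1 ∩ T2 → T1. The join is lossless.

Yes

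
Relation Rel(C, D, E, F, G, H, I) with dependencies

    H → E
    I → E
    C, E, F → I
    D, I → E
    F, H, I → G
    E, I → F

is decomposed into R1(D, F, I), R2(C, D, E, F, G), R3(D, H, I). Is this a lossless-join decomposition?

No

Chase test. Columns are C, D, E, F, G, H, I; row i has aⱼ where attribute j ∈ Ri, else bᵢⱼ.
Initial tableau (one row per fragment):
  row 1: b11 a2 b13 a4 b15 b16 a7
  row 2: a1 a2 a3 a4 a5 b26 b27
  row 3: b31 a2 b33 b34 b35 a6 a7
Rows 1 and 3 agree on I; apply I→E and equate their E entries.
Rows 1 and 3 agree on E, I; apply E, I→F and equate their F entries.
No row becomes fully distinguished — the join is lossy.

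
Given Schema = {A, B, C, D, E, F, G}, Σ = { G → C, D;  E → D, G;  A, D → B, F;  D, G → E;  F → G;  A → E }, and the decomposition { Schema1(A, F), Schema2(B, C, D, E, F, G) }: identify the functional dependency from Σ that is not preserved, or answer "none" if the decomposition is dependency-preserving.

Check A, D → B, F: no single fragment contains all of {A, B, D, F}, and the restricted closure of {A, D} across the fragments never reaches {B, F}.
G → C, D is preserved.
E → D, G is preserved.
D, G → E is preserved.
F → G is preserved.
A → E is preserved.

A, D → B, F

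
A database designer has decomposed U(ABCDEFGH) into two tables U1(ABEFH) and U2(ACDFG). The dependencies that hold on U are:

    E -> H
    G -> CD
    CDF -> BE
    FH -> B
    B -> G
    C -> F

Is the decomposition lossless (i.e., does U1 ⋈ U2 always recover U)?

No

Common attributes: U1 ∩ U2 = {AF}.
No dependency enlarges {AF}, so (AF)⁺ = {AF}.
The closure contains neither all of U1 = {ABEFH} nor all of U2 = {ACDFG}, so the common attributes are not a superkey of either fragment. The join is lossy.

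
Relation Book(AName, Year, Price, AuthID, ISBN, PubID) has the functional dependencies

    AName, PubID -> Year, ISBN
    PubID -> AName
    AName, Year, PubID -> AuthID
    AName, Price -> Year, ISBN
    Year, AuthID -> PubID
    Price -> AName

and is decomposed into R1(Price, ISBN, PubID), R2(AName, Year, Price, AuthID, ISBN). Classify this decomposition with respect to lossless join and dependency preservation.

lossy and not dependency-preserving

Lossless test: (Price, ISBN)⁺ = {AName, Year, Price, ISBN}, which is a superkey of neither fragment — lossy.
Dependency preservation: the restricted closure of {AName, PubID} across the fragments never reaches {Year, ISBN}, so AName, PubID → Year, ISBN cannot be enforced without a join — not preserved.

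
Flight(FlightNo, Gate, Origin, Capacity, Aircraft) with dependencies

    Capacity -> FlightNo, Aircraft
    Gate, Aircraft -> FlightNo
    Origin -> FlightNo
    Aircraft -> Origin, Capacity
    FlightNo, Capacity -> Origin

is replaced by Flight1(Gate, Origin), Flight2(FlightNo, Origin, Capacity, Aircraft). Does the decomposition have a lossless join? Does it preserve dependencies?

Lossless test: (Origin)⁺ = {FlightNo, Origin}, which is a superkey of neither fragment — lossy.
Dependency preservation: Gate, Aircraft → FlightNo is not contained in any single fragment, but the restricted closure of its left-hand side across the fragments still reaches the right-hand side; the remaining FDs each lie inside some fragment. All dependencies are preserved.

lossy but dependency-preserving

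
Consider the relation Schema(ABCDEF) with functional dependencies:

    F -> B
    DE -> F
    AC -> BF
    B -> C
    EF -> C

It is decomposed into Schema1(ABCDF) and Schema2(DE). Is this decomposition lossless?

Common attributes: Schema1 ∩ Schema2 = {D}.
No dependency enlarges {D}, so (D)⁺ = {D}.
The closure contains neither all of Schema1 = {ABCDF} nor all of Schema2 = {DE}, so the common attributes are not a superkey of either fragment. The join is lossy.

No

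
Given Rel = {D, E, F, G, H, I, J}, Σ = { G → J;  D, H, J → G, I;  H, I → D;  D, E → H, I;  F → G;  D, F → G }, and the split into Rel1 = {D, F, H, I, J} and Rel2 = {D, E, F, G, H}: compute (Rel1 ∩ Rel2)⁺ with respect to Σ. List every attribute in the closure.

Rel1 ∩ Rel2 = {D, F, H}.
F → G applies, adding G
G → J applies, adding J
D, H, J → G, I applies, adding I
Closure: {D, F, G, H, I, J}.

D, F, G, H, I, J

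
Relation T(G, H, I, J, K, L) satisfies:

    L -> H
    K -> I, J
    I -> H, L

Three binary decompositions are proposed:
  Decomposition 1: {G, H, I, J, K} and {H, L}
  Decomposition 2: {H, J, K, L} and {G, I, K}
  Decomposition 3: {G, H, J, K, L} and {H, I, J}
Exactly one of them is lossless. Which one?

Decomposition 1: common = {H}, closure = {H} → lossy.
Decomposition 2: common = {K}, closure = {H, I, J, K, L} → lossless.
Decomposition 3: common = {H, J}, closure = {H, J} → lossy.

Decomposition 2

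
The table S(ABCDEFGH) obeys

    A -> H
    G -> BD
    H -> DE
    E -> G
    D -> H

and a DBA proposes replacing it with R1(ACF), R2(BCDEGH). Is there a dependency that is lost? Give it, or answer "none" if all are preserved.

A -> H

Check A → H: no single fragment contains all of {AH}, and the restricted closure of {A} across the fragments never reaches {H}.
G → BD is preserved.
H → DE is preserved.
E → G is preserved.
D → H is preserved.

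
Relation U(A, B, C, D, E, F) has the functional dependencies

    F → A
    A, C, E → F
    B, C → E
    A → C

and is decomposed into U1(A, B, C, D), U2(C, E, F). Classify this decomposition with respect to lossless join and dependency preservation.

lossy and not dependency-preserving

Lossless test: (C)⁺ = {C}, which is a superkey of neither fragment — lossy.
Dependency preservation: the restricted closure of {F} across the fragments never reaches {A}, so F → A cannot be enforced without a join — not preserved.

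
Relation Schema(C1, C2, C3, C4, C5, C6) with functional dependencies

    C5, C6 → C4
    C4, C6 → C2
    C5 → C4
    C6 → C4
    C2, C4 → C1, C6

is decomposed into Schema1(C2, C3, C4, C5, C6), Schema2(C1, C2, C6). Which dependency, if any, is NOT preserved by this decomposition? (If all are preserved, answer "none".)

C5, C6 → C4 lies within Schema1.
C4, C6 → C2 lies within Schema1.
C5 → C4 lies within Schema1.
C6 → C4 lies within Schema1.
C2, C4 → C1, C6: restricted closure across fragments reaches C1, C6.
Every dependency is enforceable on the fragments, so the decomposition is dependency-preserving.

none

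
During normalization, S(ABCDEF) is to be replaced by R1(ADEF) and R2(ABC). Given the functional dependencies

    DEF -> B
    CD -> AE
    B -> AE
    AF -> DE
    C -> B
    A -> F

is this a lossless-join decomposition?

Yes

Common attributes: R1 ∩ R2 = {A}.
Closure of {A}: A → F applies, adding F; AF → DE applies, adding DE; DEF → B applies, adding B. So (A)⁺ = {ABDEF}.
This closure contains every attribute of R1, so R1 ∩ R2 → R1. The join is lossless.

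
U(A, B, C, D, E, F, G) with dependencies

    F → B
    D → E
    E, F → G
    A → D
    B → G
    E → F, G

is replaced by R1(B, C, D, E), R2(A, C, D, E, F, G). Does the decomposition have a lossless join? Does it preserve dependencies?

lossless but not dependency-preserving

Lossless test: (C, D, E)⁺ = {B, C, D, E, F, G}, which contains all of one fragment — lossless.
Dependency preservation: the restricted closure of {F} across the fragments never reaches {B}, so F → B cannot be enforced without a join — not preserved.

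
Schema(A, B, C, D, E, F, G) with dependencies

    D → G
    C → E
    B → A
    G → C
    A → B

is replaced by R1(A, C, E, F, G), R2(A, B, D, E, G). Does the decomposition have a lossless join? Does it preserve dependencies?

Lossless test: (A, E, G)⁺ = {A, B, C, E, G}, which is a superkey of neither fragment — lossy.
Dependency preservation: every FD's attributes lie within a single fragment, so each can be enforced locally — preserved.

lossy but dependency-preserving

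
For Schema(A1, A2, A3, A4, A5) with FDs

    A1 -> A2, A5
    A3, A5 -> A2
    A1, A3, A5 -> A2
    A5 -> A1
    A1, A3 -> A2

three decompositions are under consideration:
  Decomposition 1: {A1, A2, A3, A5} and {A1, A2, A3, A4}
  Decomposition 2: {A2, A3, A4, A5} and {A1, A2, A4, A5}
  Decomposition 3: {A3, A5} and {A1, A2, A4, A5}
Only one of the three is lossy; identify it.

Decomposition 1: common = {A1, A2, A3}, closure = {A1, A2, A3, A5} → lossless.
Decomposition 2: common = {A2, A4, A5}, closure = {A1, A2, A4, A5} → lossless.
Decomposition 3: common = {A5}, closure = {A1, A2, A5} → lossy.

Decomposition 3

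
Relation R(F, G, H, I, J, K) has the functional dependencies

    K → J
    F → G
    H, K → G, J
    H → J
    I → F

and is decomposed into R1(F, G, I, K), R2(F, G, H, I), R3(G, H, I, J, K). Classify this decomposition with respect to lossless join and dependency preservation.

lossless and dependency-preserving

Lossless test (chase): Rows 1 and 3 agree on K; apply K→J and equate their J entries. Rows 2 and 3 agree on H; apply H→J and equate their J entries. Rows 1 and 3 agree on I; apply I→F and equate their F entries. Row 3 is now all distinguished symbols — the join is lossless.
Dependency preservation: every FD's attributes lie within a single fragment, so each can be enforced locally — preserved.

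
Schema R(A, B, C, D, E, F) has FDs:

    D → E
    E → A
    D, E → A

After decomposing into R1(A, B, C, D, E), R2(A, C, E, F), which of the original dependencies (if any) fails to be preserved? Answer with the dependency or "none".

D → E lies within R1.
E → A lies within R1.
D, E → A lies within R1.
Every dependency is enforceable on the fragments, so the decomposition is dependency-preserving.

none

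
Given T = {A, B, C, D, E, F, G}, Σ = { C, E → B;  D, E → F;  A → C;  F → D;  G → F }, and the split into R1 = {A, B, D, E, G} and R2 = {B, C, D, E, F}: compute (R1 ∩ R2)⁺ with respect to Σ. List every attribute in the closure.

R1 ∩ R2 = {B, D, E}.
D, E → F applies, adding F
Closure: {B, D, E, F}.

B, D, E, F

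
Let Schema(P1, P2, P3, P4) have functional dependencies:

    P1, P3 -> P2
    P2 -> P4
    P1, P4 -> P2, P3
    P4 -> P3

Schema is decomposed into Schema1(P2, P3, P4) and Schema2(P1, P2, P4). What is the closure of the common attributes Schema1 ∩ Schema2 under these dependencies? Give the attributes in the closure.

Schema1 ∩ Schema2 = {P2, P4}.
P4 → P3 applies, adding P3
Closure: {P2, P3, P4}.

P2, P3, P4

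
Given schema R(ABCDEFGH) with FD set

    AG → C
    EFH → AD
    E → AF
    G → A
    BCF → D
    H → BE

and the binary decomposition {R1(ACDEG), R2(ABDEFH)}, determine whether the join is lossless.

Common attributes: R1 ∩ R2 = {ADE}.
Closure of {ADE}: E → AF applies, adding F. So (ADE)⁺ = {ADEF}.
The closure contains neither all of R1 = {ACDEG} nor all of R2 = {ABDEFH}, so the common attributes are not a superkey of either fragment. The join is lossy.

No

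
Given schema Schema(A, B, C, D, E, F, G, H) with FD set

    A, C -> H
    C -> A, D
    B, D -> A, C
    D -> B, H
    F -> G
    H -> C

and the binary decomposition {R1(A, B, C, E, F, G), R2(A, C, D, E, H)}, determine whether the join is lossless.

Common attributes: R1 ∩ R2 = {A, C, E}.
Closure of {A, C, E}: A, C → H applies, adding H; C → A, D applies, adding D; D → B, H applies, adding B. So (A, C, E)⁺ = {A, B, C, D, E, H}.
This closure contains every attribute of R2, so R1 ∩ R2 → R2. The join is lossless.

Yes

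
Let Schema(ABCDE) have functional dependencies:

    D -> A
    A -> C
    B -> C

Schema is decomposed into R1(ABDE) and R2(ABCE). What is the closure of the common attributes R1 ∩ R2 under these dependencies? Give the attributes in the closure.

ABCE

R1 ∩ R2 = {ABE}.
A → C applies, adding C
Closure: {ABCE}.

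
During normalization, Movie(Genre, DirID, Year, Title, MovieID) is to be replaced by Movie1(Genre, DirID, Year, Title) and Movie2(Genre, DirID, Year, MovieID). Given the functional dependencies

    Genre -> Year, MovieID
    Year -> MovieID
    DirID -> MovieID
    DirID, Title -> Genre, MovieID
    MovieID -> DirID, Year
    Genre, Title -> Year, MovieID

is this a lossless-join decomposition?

Common attributes: Movie1 ∩ Movie2 = {Genre, DirID, Year}.
Closure of {Genre, DirID, Year}: Genre → Year, MovieID applies, adding MovieID. So (Genre, DirID, Year)⁺ = {Genre, DirID, Year, MovieID}.
This closure contains every attribute of Movie2, so Movie1 ∩ Movie2 → Movie2. The join is lossless.

Yes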